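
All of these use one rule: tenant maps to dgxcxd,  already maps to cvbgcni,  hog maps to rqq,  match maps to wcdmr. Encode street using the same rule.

The shift depends on letter class: consonant t→d is +10, but vowel e→g is +2. Vowels shift forward by 2 and consonants shift forward by 10.
Applying it to street: s(cons)+10=c, t(cons)+10=d, r(cons)+10=b, e(vowel)+2=g, e(vowel)+2=g, t(cons)+10=d.

cdbggd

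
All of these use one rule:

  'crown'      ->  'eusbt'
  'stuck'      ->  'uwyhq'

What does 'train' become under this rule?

vuent

In crown: c→e is +2, r→u is +3, o→s is +4, w→b is +5 — the shift increases by 1 each position. Letter i (0-indexed) is shifted by i+2, so successive shifts are 2, 3, 4, ….
For train: t+2=v, r+3=u, a+4=e, i+5=n, n+6=t.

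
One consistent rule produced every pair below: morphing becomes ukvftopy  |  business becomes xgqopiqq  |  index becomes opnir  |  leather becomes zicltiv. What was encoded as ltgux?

thumb

m(12)→u(20) and o(14)→k(10) fit y≡21x+2 (mod 26); the inverse of 21 mod 26 is 5. Treating letters as 0–25, the rule is x ↦ 21x + 2 (mod 26).
Reversing it on ltgux: l(11)→5·(11−2)≡19=t; t(19)→5·(19−2)≡7=h; g(6)→5·(6−2)≡20=u; u(20)→5·(20−2)≡12=m; x(23)→5·(23−2)≡1=b (all mod 26).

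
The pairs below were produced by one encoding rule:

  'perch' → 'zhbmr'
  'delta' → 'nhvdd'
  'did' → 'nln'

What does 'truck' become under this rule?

Vowels shift forward by 3 and consonants shift forward by 10.
Applying it to truck: t(cons)+10=d, r(cons)+10=b, u(vowel)+3=x, c(cons)+10=m, k(cons)+10=u.

dbxmu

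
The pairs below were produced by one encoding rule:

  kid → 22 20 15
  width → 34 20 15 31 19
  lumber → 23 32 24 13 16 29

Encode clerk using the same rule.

k is letter #11 and maps to 22: an offset of 11. The number is (letter's place in the alphabet, a=1) + 11.
On clerk: c=3→14, l=12→23, e=5→16, r=18→29, k=11→22.

14 23 16 29 22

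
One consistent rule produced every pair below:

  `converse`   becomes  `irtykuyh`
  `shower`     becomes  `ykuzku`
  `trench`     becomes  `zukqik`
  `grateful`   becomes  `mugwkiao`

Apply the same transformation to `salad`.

Shifts by position in converse: pos 0: c→i (+6), pos 1: o→r (+3), pos 2: n→t (+6), pos 3: v→y (+3) — repeating every 2. It's a Vigenère-style cipher with numeric key [6,3]: position i shifts by key[i mod 2].
Applying it to salad: s+6=y, a+3=d, l+6=r, a+3=d, d+6=j.

ydrdj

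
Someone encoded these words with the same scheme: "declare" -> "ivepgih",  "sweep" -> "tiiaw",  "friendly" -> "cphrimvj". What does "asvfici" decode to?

eyebrow

The output letters match the input read backwards, each shifted +4: declare reversed is eralced. Two steps: reverse the string, then apply a Caesar shift of +4.
Decoding asvfici: shift back: a−4=w, s−4=o, v−4=r, f−4=b, i−4=e, c−4=y, i−4=e → worbeye; then reverse → eyebrow.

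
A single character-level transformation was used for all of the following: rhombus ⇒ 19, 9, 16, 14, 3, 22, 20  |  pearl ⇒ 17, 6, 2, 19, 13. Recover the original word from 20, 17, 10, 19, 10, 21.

spirit

r is letter #18 and maps to 19: an offset of 1. Each letter is replaced by its alphabet position (a=1..z=26) + 1.
Decoding 20, 17, 10, 19, 10, 21: 20→(20−1)÷1=19=s, 17→(17−1)÷1=16=p, 10→(10−1)÷1=9=i, 19→(19−1)÷1=18=r, 10→(10−1)÷1=9=i, 21→(21−1)÷1=20=t.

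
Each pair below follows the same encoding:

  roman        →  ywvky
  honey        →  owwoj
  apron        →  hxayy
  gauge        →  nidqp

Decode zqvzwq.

simple

In roman: r→y is +7, o→w is +8, m→v is +9, a→k is +10 — the shift increases by 1 each position. Letter i (0-indexed) is shifted by i+7, so successive shifts are 7, 8, 9, ….
Undoing it on zqvzwq: z−7=s, q−8=i, v−9=m, z−10=p, w−11=l, q−12=e.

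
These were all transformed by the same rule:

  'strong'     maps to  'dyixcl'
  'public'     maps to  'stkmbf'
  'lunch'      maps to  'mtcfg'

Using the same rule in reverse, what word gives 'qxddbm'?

fossil

s(18)→d(3) and t(19)→y(24) fit y≡21x+15 (mod 26); the inverse of 21 mod 26 is 5. This is an affine cipher: with a=0,…,z=25, each position x becomes (21x+15) mod 26.
Reversing it on qxddbm: q(16)→5·(16−15)≡5=f; x(23)→5·(23−15)≡14=o; d(3)→5·(3−15)≡18=s; d(3)→5·(3−15)≡18=s; b(1)→5·(1−15)≡8=i; m(12)→5·(12−15)≡11=l (all mod 26).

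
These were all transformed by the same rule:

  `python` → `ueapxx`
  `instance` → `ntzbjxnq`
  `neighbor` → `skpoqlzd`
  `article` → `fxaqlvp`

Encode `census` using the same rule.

hkuadc

In python: p→u is +5, y→e is +6, t→a is +7, h→p is +8 — the shift increases by 1 each position. Letter i (0-indexed) is shifted by i+5, so successive shifts are 5, 6, 7, ….
On census: c+5=h, e+6=k, n+7=u, s+8=a, u+9=d, s+10=c.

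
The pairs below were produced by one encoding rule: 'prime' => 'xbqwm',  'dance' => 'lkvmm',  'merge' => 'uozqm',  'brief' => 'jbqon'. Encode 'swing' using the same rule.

agqxo

It's a Vigenère-style cipher with numeric key [8,10]: position i shifts by key[i mod 2].
On swing: s+8=a, w+10=g, i+8=q, n+10=x, g+8=o.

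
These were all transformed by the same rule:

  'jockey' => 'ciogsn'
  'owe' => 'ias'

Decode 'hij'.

Read the word backwards and shift each letter +4.
Undoing it on hij: shift back: h−4=d, i−4=e, j−4=f → def; then reverse → fed.

fed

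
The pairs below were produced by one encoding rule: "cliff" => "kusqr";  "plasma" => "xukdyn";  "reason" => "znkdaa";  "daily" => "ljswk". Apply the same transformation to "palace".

xjvlor

In cliff: c→k is +8, l→u is +9, i→s is +10, f→q is +11 — the shift increases by 1 each position. The shift increases by 1 at each position, starting from +8: 8, 9, 10, ….
Applying it to palace: p+8=x, a+9=j, l+10=v, a+11=l, c+12=o, e+13=r.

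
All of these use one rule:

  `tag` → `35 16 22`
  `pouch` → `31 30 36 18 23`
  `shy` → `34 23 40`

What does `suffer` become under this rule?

Each letter is replaced by its alphabet position (a=1..z=26) + 15.
Applying it to suffer: s=19→34, u=21→36, f=6→21, f=6→21, e=5→20, r=18→33.

34 36 21 21 20 33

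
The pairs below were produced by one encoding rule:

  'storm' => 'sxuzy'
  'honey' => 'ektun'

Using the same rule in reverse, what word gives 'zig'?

act

The output letters match the input read backwards, each shifted +6: storm reversed is mrots. The word is reversed, then every letter is shifted forward by 6.
Reversing it on zig: shift back: z−6=t, i−6=c, g−6=a → tca; then reverse → act.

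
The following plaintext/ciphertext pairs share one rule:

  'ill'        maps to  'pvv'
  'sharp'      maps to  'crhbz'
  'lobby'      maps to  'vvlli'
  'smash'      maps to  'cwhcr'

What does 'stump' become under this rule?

cdbwz

The shift depends on letter class: consonant l→v is +10, but vowel i→p is +7. Two shifts are in play — +7 for a/e/i/o/u, +10 for every other letter.
Applying it to stump: s(cons)+10=c, t(cons)+10=d, u(vowel)+7=b, m(cons)+10=w, p(cons)+10=z.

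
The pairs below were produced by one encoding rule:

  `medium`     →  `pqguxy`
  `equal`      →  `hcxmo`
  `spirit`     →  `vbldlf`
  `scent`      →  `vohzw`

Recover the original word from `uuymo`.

rival

Shifts by position in medium: pos 0: m→p (+3), pos 1: e→q (+12), pos 2: d→g (+3), pos 3: i→u (+12) — repeating every 2. A repeating key of period 2 is used — shifts +3, +12 over and over.
Reversing it on uuymo: u−3=r, u−12=i, y−3=v, m−12=a, o−3=l.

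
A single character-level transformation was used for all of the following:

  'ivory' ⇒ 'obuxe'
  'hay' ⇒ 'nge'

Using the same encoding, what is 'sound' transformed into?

Compare letters: i→o is +6, v→b is +6, o→u is +6 — a constant shift. Each letter is shifted forward by 6 in the alphabet (a Caesar shift of +6).
Applying it to sound: s+6=y, o+6=u, u+6=a, n+6=t, d+6=j.

yuatj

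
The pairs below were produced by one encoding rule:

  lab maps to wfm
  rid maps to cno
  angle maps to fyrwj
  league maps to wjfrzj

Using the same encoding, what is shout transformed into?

Two shifts are in play — +5 for a/e/i/o/u, +11 for every other letter.
For shout: s(cons)+11=d, h(cons)+11=s, o(vowel)+5=t, u(vowel)+5=z, t(cons)+11=e.

dstze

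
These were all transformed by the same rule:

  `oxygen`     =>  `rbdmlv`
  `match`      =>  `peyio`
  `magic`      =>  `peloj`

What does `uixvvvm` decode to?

In oxygen: o→r is +3, x→b is +4, y→d is +5, g→m is +6 — the shift increases by 1 each position. The shift increases by 1 at each position, starting from +3: 3, 4, 5, ….
Reversing it on uixvvvm: u−3=r, i−4=e, x−5=s, v−6=p, v−7=o, v−8=n, m−9=d.

respond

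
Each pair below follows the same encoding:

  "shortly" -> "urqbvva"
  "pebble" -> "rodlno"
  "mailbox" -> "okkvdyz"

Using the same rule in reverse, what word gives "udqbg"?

store

The shifts repeat in a cycle of length 2: positions 0,1,… shift by +2, +10, then the pattern repeats.
Reversing it on udqbg: u−2=s, d−10=t, q−2=o, b−10=r, g−2=e.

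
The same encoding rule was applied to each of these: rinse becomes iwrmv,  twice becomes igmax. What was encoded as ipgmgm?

The output letters match the input read backwards, each shifted +4: rinse reversed is esnir. The word is reversed, then every letter is shifted forward by 4.
Reversing it on ipgmgm: shift back: i−4=e, p−4=l, g−4=c, m−4=i, g−4=c, m−4=i → elcici; then reverse → icicle.

icicle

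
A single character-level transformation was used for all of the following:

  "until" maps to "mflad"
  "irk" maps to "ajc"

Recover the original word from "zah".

Compare letters: u→m is +18, n→f is +18, t→l is +18 — a constant shift. It's a constant shift of +18 (ROT18).
Undoing it on zah: z−18=h, a−18=i, h−18=p.

hip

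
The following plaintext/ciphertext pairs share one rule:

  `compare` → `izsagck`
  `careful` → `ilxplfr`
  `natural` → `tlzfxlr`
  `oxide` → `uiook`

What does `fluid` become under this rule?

lwatj

Shifts by position in compare: pos 0: c→i (+6), pos 1: o→z (+11), pos 2: m→s (+6), pos 3: p→a (+11) — repeating every 2. A repeating key of period 2 is used — shifts +6, +11 over and over.
On fluid: f+6=l, l+11=w, u+6=a, i+11=t, d+6=j.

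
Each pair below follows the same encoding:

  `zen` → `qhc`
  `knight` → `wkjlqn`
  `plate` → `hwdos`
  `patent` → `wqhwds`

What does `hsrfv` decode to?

The output letters match the input read backwards, each shifted +3: zen reversed is nez. The word is reversed, then every letter is shifted forward by 3.
Undoing it on hsrfv: shift back: h−3=e, s−3=p, r−3=o, f−3=c, v−3=s → epocs; then reverse → scope.

scope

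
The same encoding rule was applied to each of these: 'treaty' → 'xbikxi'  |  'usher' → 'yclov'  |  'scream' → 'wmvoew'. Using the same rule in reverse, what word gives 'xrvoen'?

Shifts by position in treaty: pos 0: t→x (+4), pos 1: r→b (+10), pos 2: e→i (+4), pos 3: a→k (+10) — repeating every 2. The shifts repeat in a cycle of length 2: positions 0,1,… shift by +4, +10, then the pattern repeats.
Decoding xrvoen: x−4=t, r−10=h, v−4=r, o−10=e, e−4=a, n−10=d.

thread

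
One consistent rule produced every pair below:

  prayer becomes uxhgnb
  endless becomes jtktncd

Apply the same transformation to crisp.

hxpay

In prayer: p→u is +5, r→x is +6, a→h is +7, y→g is +8 — the shift increases by 1 each position. The shift increases by 1 at each position, starting from +5: 5, 6, 7, ….
Applying it to crisp: c+5=h, r+6=x, i+7=p, s+8=a, p+9=y.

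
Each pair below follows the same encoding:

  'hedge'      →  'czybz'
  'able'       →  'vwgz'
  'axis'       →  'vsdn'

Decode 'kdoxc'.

pitch

Every letter moves 21 places later in the alphabet, wrapping around z→a.
Reversing it on kdoxc: k−21=p, d−21=i, o−21=t, x−21=c, c−21=h.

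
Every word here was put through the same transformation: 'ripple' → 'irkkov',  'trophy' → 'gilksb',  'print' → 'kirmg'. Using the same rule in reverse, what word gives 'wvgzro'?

detail

Each pair mirrors across the alphabet (r↔i, i↔r, p↔k): positions sum to 25. Letters are reflected about the middle of the alphabet (position → 25−position): Atbash.
Reversing it on wvgzro: w↔d, v↔e, g↔t, z↔a, r↔i, o↔l.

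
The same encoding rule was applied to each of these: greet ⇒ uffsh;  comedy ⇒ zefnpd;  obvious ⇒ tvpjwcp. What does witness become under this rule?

ttfoujx

The output letters match the input read backwards, each shifted +1: greet reversed is teerg. Read the word backwards and shift each letter +1.
Applying it to witness: reverse → ssentiw; then shift: s+1=t, s+1=t, e+1=f, n+1=o, t+1=u, i+1=j, w+1=x.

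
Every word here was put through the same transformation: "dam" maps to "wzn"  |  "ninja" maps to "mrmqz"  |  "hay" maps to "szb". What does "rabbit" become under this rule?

izyyrg

Each pair mirrors across the alphabet (d↔w, a↔z, m↔n): positions sum to 25. Letters are reflected about the middle of the alphabet (position → 25−position): Atbash.
Applying it to rabbit: r↔i, a↔z, b↔y, b↔y, i↔r, t↔g.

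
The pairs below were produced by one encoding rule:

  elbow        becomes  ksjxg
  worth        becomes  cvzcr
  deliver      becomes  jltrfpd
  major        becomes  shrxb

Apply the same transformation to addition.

gklrdtaa

Letter i (0-indexed) is shifted by i+6, so successive shifts are 6, 7, 8, ….
On addition: a+6=g, d+7=k, d+8=l, i+9=r, t+10=d, i+11=t, o+12=a, n+13=a.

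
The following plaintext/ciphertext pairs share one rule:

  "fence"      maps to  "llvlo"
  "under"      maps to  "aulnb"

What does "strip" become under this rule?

In fence: f→l is +6, e→l is +7, n→v is +8, c→l is +9 — the shift increases by 1 each position. Each letter shifts forward by (position + 6), i.e. 6, 7, 8, … — the shift grows by one for each successive letter.
For strip: s+6=y, t+7=a, r+8=z, i+9=r, p+10=z.

yazrz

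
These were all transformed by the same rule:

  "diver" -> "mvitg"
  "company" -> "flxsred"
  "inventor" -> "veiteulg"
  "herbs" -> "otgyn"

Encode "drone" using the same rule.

mglet

d(3)→m(12) and i(8)→v(21) fit y≡7x+17 (mod 26); the inverse of 7 mod 26 is 15. Each letter's alphabet position (a=0..z=25) is mapped through 7·x+17 mod 26 — an affine cipher.
For drone: d(3)→7·3+17≡12=m; r(17)→7·17+17≡6=g; o(14)→7·14+17≡11=l; n(13)→7·13+17≡4=e; e(4)→7·4+17≡19=t (all mod 26).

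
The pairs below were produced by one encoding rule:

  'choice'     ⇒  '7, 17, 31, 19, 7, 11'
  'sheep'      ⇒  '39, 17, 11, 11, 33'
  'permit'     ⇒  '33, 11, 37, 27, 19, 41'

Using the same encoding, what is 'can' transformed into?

7, 3, 29

c(#3)→7 and h(#8)→17: differences scale by 2, so n = 2·pos + 1. Each letter becomes 2×(its alphabet position, a=1..z=26) + 1.
For can: c=3→7, a=1→3, n=14→29.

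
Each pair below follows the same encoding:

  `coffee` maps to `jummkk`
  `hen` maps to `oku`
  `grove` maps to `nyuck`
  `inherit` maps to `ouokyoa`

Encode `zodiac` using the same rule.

The shift depends on letter class: consonant c→j is +7, but vowel o→u is +6. Vowels shift forward by 6 and consonants shift forward by 7.
For zodiac: z(cons)+7=g, o(vowel)+6=u, d(cons)+7=k, i(vowel)+6=o, a(vowel)+6=g, c(cons)+7=j.

gukogj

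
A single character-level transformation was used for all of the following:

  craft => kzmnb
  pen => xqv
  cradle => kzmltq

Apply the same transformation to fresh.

nzqap

The shift depends on letter class: consonant c→k is +8, but vowel a→m is +12. Vowels shift forward by 12 and consonants shift forward by 8.
On fresh: f(cons)+8=n, r(cons)+8=z, e(vowel)+12=q, s(cons)+8=a, h(cons)+8=p.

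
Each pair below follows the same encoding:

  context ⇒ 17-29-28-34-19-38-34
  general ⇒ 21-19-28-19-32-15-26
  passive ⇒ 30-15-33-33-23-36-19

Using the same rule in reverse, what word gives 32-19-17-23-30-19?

c is letter #3 and maps to 17: an offset of 14. Letters become their 1-based position plus 14 (so a→15, b→16, …).
Reversing it on 32-19-17-23-30-19: 32→(32−14)÷1=18=r, 19→(19−14)÷1=5=e, 17→(17−14)÷1=3=c, 23→(23−14)÷1=9=i, 30→(30−14)÷1=16=p, 19→(19−14)÷1=5=e.

recipe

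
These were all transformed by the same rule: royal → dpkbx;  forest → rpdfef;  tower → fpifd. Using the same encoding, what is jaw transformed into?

The shift depends on letter class: consonant r→d is +12, but vowel o→p is +1. Vowels shift forward by 1 and consonants shift forward by 12.
On jaw: j(cons)+12=v, a(vowel)+1=b, w(cons)+12=i.

vbi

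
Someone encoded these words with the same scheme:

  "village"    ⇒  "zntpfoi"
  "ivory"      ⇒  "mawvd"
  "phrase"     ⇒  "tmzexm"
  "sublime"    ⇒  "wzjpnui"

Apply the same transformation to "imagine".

mriknvi

It's a Vigenère-style cipher with numeric key [4,5,8]: position i shifts by key[i mod 3].
On imagine: i+4=m, m+5=r, a+8=i, g+4=k, i+5=n, n+8=v, e+4=i.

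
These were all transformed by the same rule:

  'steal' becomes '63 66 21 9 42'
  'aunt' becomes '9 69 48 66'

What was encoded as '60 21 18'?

red

s(#19)→63 and t(#20)→66: differences scale by 3, so n = 3·pos + 6. The formula is n = 3×(alphabet index, a=1) + 6.
Decoding 60 21 18: 60→(60−6)÷3=18=r, 21→(21−6)÷3=5=e, 18→(18−6)÷3=4=d.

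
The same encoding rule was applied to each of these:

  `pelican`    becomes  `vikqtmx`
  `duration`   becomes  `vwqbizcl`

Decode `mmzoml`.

degree

The word is reversed, then every letter is shifted forward by 8.
Undoing it on mmzoml: shift back: m−8=e, m−8=e, z−8=r, o−8=g, m−8=e, l−8=d → eerged; then reverse → degree.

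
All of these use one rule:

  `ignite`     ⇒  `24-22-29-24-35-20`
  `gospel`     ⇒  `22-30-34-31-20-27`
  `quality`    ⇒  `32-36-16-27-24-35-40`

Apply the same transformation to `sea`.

The number is (letter's place in the alphabet, a=1) + 15.
On sea: s=19→34, e=5→20, a=1→16.

34-20-16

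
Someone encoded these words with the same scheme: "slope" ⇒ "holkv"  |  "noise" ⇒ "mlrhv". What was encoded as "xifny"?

Each pair mirrors across the alphabet (s↔h, l↔o, o↔l): positions sum to 25. Each letter is replaced by its mirror in the alphabet: a↔z, b↔y, c↔x, and so on (the Atbash cipher).
Undoing it on xifny: x↔c, i↔r, f↔u, n↔m, y↔b.

crumb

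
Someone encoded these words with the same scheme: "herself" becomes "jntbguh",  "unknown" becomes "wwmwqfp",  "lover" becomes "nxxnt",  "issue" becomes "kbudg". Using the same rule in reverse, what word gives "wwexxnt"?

Shifts by position in herself: pos 0: h→j (+2), pos 1: e→n (+9), pos 2: r→t (+2), pos 3: s→b (+9) — repeating every 2. It's a Vigenère-style cipher with numeric key [2,9]: position i shifts by key[i mod 2].
Undoing it on wwexxnt: w−2=u, w−9=n, e−2=c, x−9=o, x−2=v, n−9=e, t−2=r.

uncover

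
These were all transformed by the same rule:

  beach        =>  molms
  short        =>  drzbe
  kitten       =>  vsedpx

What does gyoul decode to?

vodka

Shifts by position in beach: pos 0: b→m (+11), pos 1: e→o (+10), pos 2: a→l (+11), pos 3: c→m (+10) — repeating every 2. A repeating key of period 2 is used — shifts +11, +10 over and over.
Reversing it on gyoul: g−11=v, y−10=o, o−11=d, u−10=k, l−11=a.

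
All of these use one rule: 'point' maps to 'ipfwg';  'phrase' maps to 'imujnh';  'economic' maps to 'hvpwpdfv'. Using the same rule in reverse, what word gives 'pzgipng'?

outpost

p(15)→i(8) and o(14)→p(15) fit y≡19x+9 (mod 26); the inverse of 19 mod 26 is 11. This is an affine cipher: with a=0,…,z=25, each position x becomes (19x+9) mod 26.
Undoing it on pzgipng: p(15)→11·(15−9)≡14=o; z(25)→11·(25−9)≡20=u; g(6)→11·(6−9)≡19=t; i(8)→11·(8−9)≡15=p; p(15)→11·(15−9)≡14=o; n(13)→11·(13−9)≡18=s; g(6)→11·(6−9)≡19=t (all mod 26).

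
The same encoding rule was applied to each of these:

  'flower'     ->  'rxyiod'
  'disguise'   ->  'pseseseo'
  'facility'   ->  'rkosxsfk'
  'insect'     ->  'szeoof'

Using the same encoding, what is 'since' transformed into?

eszoo

Vowels shift forward by 10 and consonants shift forward by 12.
On since: s(cons)+12=e, i(vowel)+10=s, n(cons)+12=z, c(cons)+12=o, e(vowel)+10=o.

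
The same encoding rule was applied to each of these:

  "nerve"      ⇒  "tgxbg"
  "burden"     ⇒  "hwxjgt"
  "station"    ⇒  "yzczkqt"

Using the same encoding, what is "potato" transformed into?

The rule splits by letter class: vowels +2, consonants +6.
On potato: p(cons)+6=v, o(vowel)+2=q, t(cons)+6=z, a(vowel)+2=c, t(cons)+6=z, o(vowel)+2=q.

vqzczq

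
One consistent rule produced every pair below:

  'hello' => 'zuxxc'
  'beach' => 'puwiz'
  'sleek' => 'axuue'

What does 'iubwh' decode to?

cedar

h(7)→z(25) and e(4)→u(20) fit y≡19x+22 (mod 26); the inverse of 19 mod 26 is 11. Treating letters as 0–25, the rule is x ↦ 19x + 22 (mod 26).
Decoding iubwh: i(8)→11·(8−22)≡2=c; u(20)→11·(20−22)≡4=e; b(1)→11·(1−22)≡3=d; w(22)→11·(22−22)≡0=a; h(7)→11·(7−22)≡17=r (all mod 26).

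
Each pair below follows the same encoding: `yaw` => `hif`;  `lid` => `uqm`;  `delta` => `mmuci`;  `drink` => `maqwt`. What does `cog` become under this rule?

The rule splits by letter class: vowels +8, consonants +9.
Applying it to cog: c(cons)+9=l, o(vowel)+8=w, g(cons)+9=p.

lwp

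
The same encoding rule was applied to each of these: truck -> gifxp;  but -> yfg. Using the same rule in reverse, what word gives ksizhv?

phrase

This is the alphabet-reversal cipher (Atbash): a becomes z, b becomes y, etc.
Undoing it on ksizhv: k↔p, s↔h, i↔r, z↔a, h↔s, v↔e.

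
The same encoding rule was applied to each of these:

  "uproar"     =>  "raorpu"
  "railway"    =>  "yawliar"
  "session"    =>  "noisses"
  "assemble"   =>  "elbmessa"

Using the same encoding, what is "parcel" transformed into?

lecrap

The output letters match the input read backwards: uproar reversed is raorpu. The word is simply reversed.
For parcel: reverse → lecrap.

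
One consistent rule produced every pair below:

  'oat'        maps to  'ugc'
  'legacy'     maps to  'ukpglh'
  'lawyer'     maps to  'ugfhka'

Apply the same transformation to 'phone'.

The shift depends on letter class: consonant t→c is +9, but vowel o→u is +6. Two shifts are in play — +6 for a/e/i/o/u, +9 for every other letter.
Applying it to phone: p(cons)+9=y, h(cons)+9=q, o(vowel)+6=u, n(cons)+9=w, e(vowel)+6=k.

yquwk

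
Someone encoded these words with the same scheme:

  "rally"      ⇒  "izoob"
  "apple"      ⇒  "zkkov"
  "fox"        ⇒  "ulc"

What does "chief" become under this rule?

xsrvu

Each pair mirrors across the alphabet (r↔i, a↔z, l↔o): positions sum to 25. Each letter is replaced by its mirror in the alphabet: a↔z, b↔y, c↔x, and so on (the Atbash cipher).
For chief: c↔x, h↔s, i↔r, e↔v, f↔u.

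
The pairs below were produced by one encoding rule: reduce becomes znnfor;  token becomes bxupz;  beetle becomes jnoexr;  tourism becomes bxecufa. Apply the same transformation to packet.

xjmvqg

Letter i (0-indexed) is shifted by i+8, so successive shifts are 8, 9, 10, ….
On packet: p+8=x, a+9=j, c+10=m, k+11=v, e+12=q, t+13=g.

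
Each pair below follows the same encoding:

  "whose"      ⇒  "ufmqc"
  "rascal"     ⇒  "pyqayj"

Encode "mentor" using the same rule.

kclrmp

Each letter is shifted forward by 24 in the alphabet (a Caesar shift of +24).
On mentor: m+24=k, e+24=c, n+24=l, t+24=r, o+24=m, r+24=p.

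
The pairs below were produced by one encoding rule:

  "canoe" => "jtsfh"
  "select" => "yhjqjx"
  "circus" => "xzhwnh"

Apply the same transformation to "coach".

The output letters match the input read backwards, each shifted +5: canoe reversed is eonac. The word is reversed, then every letter is shifted forward by 5.
On coach: reverse → hcaoc; then shift: h+5=m, c+5=h, a+5=f, o+5=t, c+5=h.

mhfth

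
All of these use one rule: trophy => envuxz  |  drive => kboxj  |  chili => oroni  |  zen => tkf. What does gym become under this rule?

sem

The output letters match the input read backwards, each shifted +6: trophy reversed is yhport. Read the word backwards and shift each letter +6.
Applying it to gym: reverse → myg; then shift: m+6=s, y+6=e, g+6=m.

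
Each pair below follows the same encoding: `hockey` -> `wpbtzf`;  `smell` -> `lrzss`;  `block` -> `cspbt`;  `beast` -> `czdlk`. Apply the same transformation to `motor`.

rpkpm

h(7)→w(22) and o(14)→p(15) fit y≡25x+3 (mod 26); the inverse of 25 mod 26 is 25. Each letter's alphabet position (a=0..z=25) is mapped through 25·x+3 mod 26 — an affine cipher.
For motor: m(12)→25·12+3≡17=r; o(14)→25·14+3≡15=p; t(19)→25·19+3≡10=k; o(14)→25·14+3≡15=p; r(17)→25·17+3≡12=m (all mod 26).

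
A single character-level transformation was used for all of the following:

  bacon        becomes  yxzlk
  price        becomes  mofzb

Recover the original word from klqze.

Compare letters: b→y is +23, a→x is +23, c→z is +23 — a constant shift. Each letter is shifted forward by 23 in the alphabet (a Caesar shift of +23).
Decoding klqze: k−23=n, l−23=o, q−23=t, z−23=c, e−23=h.

notch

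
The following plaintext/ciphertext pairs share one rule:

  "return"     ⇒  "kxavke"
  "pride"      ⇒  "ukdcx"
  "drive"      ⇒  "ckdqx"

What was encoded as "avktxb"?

turkey

r(17)→k(10) and e(4)→x(23) fit y≡21x+17 (mod 26); the inverse of 21 mod 26 is 5. This is an affine cipher: with a=0,…,z=25, each position x becomes (21x+17) mod 26.
Reversing it on avktxb: a(0)→5·(0−17)≡19=t; v(21)→5·(21−17)≡20=u; k(10)→5·(10−17)≡17=r; t(19)→5·(19−17)≡10=k; x(23)→5·(23−17)≡4=e; b(1)→5·(1−17)≡24=y (all mod 26).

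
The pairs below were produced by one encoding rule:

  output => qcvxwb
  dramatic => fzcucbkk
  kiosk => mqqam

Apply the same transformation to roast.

twcav

A repeating key of period 2 is used — shifts +2, +8 over and over.
On roast: r+2=t, o+8=w, a+2=c, s+8=a, t+2=v.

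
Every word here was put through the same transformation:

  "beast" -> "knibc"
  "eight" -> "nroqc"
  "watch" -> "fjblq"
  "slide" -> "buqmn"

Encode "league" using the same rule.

It's a Vigenère-style cipher with numeric key [9,9,8]: position i shifts by key[i mod 3].
For league: l+9=u, e+9=n, a+8=i, g+9=p, u+9=d, e+8=m.

unipdm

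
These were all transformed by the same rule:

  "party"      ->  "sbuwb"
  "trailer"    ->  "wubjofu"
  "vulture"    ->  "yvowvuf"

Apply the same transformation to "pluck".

The shift depends on letter class: consonant p→s is +3, but vowel a→b is +1. Two shifts are in play — +1 for a/e/i/o/u, +3 for every other letter.
Applying it to pluck: p(cons)+3=s, l(cons)+3=o, u(vowel)+1=v, c(cons)+3=f, k(cons)+3=n.

sovfn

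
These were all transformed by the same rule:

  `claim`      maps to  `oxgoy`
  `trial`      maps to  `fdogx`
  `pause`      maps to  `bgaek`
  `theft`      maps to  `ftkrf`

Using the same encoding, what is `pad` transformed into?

The shift depends on letter class: consonant c→o is +12, but vowel a→g is +6. Vowels shift forward by 6 and consonants shift forward by 12.
For pad: p(cons)+12=b, a(vowel)+6=g, d(cons)+12=p.

bgp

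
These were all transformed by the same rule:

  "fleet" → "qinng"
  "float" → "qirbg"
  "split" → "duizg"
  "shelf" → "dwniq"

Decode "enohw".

bench

Treating letters as 0–25, the rule is x ↦ 3x + 1 (mod 26).
Decoding enohw: e(4)→9·(4−1)≡1=b; n(13)→9·(13−1)≡4=e; o(14)→9·(14−1)≡13=n; h(7)→9·(7−1)≡2=c; w(22)→9·(22−1)≡7=h (all mod 26).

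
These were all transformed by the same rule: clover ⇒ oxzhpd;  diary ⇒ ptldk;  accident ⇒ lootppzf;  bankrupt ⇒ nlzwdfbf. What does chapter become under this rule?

Vowels shift forward by 11 and consonants shift forward by 12.
Applying it to chapter: c(cons)+12=o, h(cons)+12=t, a(vowel)+11=l, p(cons)+12=b, t(cons)+12=f, e(vowel)+11=p, r(cons)+12=d.

otlbfpd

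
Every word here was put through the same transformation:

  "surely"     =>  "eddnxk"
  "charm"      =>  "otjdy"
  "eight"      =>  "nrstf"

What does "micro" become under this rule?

yrodx

The shift depends on letter class: consonant s→e is +12, but vowel u→d is +9. Vowels shift forward by 9 and consonants shift forward by 12.
For micro: m(cons)+12=y, i(vowel)+9=r, c(cons)+12=o, r(cons)+12=d, o(vowel)+9=x.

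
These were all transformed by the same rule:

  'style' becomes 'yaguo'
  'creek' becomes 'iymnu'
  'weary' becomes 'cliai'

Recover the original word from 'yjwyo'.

In style: s→y is +6, t→a is +7, y→g is +8, l→u is +9 — the shift increases by 1 each position. Each letter shifts forward by (position + 6), i.e. 6, 7, 8, … — the shift grows by one for each successive letter.
Undoing it on yjwyo: y−6=s, j−7=c, w−8=o, y−9=p, o−10=e.

scope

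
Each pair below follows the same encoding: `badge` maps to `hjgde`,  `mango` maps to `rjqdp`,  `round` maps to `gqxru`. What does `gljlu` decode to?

rigid

The output letters match the input read backwards, each shifted +3: badge reversed is egdab. Two steps: reverse the string, then apply a Caesar shift of +3.
Reversing it on gljlu: shift back: g−3=d, l−3=i, j−3=g, l−3=i, u−3=r → digir; then reverse → rigid.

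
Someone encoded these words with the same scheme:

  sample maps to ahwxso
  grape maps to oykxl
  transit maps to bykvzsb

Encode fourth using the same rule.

nvezar

Shifts by position in sample: pos 0: s→a (+8), pos 1: a→h (+7), pos 2: m→w (+10), pos 3: p→x (+8), pos 4: l→s (+7), pos 5: e→o (+10) — repeating every 3. The shifts repeat in a cycle of length 3: positions 0,1,… shift by +8, +7, +10, then the pattern repeats.
Applying it to fourth: f+8=n, o+7=v, u+10=e, r+8=z, t+7=a, h+10=r.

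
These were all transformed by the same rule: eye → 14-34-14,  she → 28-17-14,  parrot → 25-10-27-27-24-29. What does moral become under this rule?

22-24-27-10-21

The number is (letter's place in the alphabet, a=1) + 9.
On moral: m=13→22, o=15→24, r=18→27, a=1→10, l=12→21.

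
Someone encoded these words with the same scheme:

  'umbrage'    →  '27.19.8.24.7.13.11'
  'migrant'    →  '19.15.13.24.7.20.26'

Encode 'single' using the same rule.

25.15.20.13.18.11

u is letter #21 and maps to 27: an offset of 6. Each letter is replaced by its alphabet position (a=1..z=26) + 6.
Applying it to single: s=19→25, i=9→15, n=14→20, g=7→13, l=12→18, e=5→11.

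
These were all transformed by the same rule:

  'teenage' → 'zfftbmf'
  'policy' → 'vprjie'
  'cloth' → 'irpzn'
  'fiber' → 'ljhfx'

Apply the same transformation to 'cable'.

ibhrf

The shift depends on letter class: consonant t→z is +6, but vowel e→f is +1. Vowels shift forward by 1 and consonants shift forward by 6.
For cable: c(cons)+6=i, a(vowel)+1=b, b(cons)+6=h, l(cons)+6=r, e(vowel)+1=f.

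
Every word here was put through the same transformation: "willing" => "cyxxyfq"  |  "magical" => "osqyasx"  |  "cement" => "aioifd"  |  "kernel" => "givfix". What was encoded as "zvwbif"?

frozen

w(22)→c(2) and i(8)→y(24) fit y≡17x+18 (mod 26); the inverse of 17 mod 26 is 23. Each letter's alphabet position (a=0..z=25) is mapped through 17·x+18 mod 26 — an affine cipher.
Reversing it on zvwbif: z(25)→23·(25−18)≡5=f; v(21)→23·(21−18)≡17=r; w(22)→23·(22−18)≡14=o; b(1)→23·(1−18)≡25=z; i(8)→23·(8−18)≡4=e; f(5)→23·(5−18)≡13=n (all mod 26).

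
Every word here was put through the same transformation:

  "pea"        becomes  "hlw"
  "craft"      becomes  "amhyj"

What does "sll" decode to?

eel

The word is reversed, then every letter is shifted forward by 7.
Reversing it on sll: shift back: s−7=l, l−7=e, l−7=e → lee; then reverse → eel.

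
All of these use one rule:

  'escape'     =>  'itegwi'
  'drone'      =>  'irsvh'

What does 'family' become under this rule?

The output letters match the input read backwards, each shifted +4: escape reversed is epacse. Two steps: reverse the string, then apply a Caesar shift of +4.
For family: reverse → ylimaf; then shift: y+4=c, l+4=p, i+4=m, m+4=q, a+4=e, f+4=j.

cpmqej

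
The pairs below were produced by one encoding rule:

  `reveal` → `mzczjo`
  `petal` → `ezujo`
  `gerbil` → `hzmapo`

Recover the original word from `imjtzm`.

r(17)→m(12) and e(4)→z(25) fit y≡17x+9 (mod 26); the inverse of 17 mod 26 is 23. This is an affine cipher: with a=0,…,z=25, each position x becomes (17x+9) mod 26.
Undoing it on imjtzm: i(8)→23·(8−9)≡3=d; m(12)→23·(12−9)≡17=r; j(9)→23·(9−9)≡0=a; t(19)→23·(19−9)≡22=w; z(25)→23·(25−9)≡4=e; m(12)→23·(12−9)≡17=r (all mod 26).

drawer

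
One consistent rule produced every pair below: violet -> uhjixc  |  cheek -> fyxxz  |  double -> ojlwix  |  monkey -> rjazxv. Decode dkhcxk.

Each letter's alphabet position (a=0..z=25) is mapped through 9·x+13 mod 26 — an affine cipher.
Undoing it on dkhcxk: d(3)→3·(3−13)≡22=w; k(10)→3·(10−13)≡17=r; h(7)→3·(7−13)≡8=i; c(2)→3·(2−13)≡19=t; x(23)→3·(23−13)≡4=e; k(10)→3·(10−13)≡17=r (all mod 26).

writer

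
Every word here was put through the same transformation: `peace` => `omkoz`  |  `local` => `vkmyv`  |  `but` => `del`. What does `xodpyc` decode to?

soften

The output letters match the input read backwards, each shifted +10: peace reversed is ecaep. The word is reversed, then every letter is shifted forward by 10.
Decoding xodpyc: shift back: x−10=n, o−10=e, d−10=t, p−10=f, y−10=o, c−10=s → netfos; then reverse → soften.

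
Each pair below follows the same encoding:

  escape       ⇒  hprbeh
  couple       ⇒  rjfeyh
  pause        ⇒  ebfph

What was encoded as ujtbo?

Treating letters as 0–25, the rule is x ↦ 21x + 1 (mod 26).
Reversing it on ujtbo: u(20)→5·(20−1)≡17=r; j(9)→5·(9−1)≡14=o; t(19)→5·(19−1)≡12=m; b(1)→5·(1−1)≡0=a; o(14)→5·(14−1)≡13=n (all mod 26).

roman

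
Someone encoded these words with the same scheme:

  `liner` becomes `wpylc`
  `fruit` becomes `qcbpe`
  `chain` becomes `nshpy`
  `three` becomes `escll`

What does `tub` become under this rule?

ebm

The shift depends on letter class: consonant l→w is +11, but vowel i→p is +7. Two shifts are in play — +7 for a/e/i/o/u, +11 for every other letter.
For tub: t(cons)+11=e, u(vowel)+7=b, b(cons)+11=m.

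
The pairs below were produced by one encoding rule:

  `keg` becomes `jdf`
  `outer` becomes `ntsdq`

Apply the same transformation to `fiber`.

ehadq

Compare letters: k→j is +25, e→d is +25, g→f is +25 — a constant shift. This is a Caesar cipher with shift 25.
On fiber: f+25=e, i+25=h, b+25=a, e+25=d, r+25=q.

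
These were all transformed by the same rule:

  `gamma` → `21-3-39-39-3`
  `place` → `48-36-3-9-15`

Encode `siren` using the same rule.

57-27-54-15-42

The formula is n = 3×(alphabet index, a=1).
For siren: s=19→57, i=9→27, r=18→54, e=5→15, n=14→42.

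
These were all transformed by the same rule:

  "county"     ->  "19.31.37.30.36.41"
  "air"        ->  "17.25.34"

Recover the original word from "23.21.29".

c is letter #3 and maps to 19: an offset of 16. The number is (letter's place in the alphabet, a=1) + 16.
Undoing it on 23.21.29: 23→(23−16)÷1=7=g, 21→(21−16)÷1=5=e, 29→(29−16)÷1=13=m.

gem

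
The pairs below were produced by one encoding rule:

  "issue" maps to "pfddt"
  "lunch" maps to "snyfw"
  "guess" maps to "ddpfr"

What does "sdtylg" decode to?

The output letters match the input read backwards, each shifted +11: issue reversed is eussi. Read the word backwards and shift each letter +11.
Decoding sdtylg: shift back: s−11=h, d−11=s, t−11=i, y−11=n, l−11=a, g−11=v → hsinav; then reverse → vanish.

vanish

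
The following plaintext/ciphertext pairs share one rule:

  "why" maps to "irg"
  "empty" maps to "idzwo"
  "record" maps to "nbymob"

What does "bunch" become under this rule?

The output letters match the input read backwards, each shifted +10: why reversed is yhw. The word is reversed, then every letter is shifted forward by 10.
For bunch: reverse → hcnub; then shift: h+10=r, c+10=m, n+10=x, u+10=e, b+10=l.

rmxel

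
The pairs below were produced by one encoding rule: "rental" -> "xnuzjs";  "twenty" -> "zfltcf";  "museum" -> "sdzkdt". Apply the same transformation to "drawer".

jahcny

Shifts by position in rental: pos 0: r→x (+6), pos 1: e→n (+9), pos 2: n→u (+7), pos 3: t→z (+6), pos 4: a→j (+9), pos 5: l→s (+7) — repeating every 3. A repeating key of period 3 is used — shifts +6, +9, +7 over and over.
For drawer: d+6=j, r+9=a, a+7=h, w+6=c, e+9=n, r+7=y.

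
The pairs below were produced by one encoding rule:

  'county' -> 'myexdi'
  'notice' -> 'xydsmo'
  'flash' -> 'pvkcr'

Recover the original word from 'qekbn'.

Compare letters: c→m is +10, o→y is +10, u→e is +10 — a constant shift. Every letter moves 10 places later in the alphabet, wrapping around z→a.
Undoing it on qekbn: q−10=g, e−10=u, k−10=a, b−10=r, n−10=d.

guard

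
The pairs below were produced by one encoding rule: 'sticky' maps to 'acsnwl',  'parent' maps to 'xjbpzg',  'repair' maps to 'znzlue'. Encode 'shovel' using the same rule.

In sticky: s→a is +8, t→c is +9, i→s is +10, c→n is +11 — the shift increases by 1 each position. Letter i (0-indexed) is shifted by i+8, so successive shifts are 8, 9, 10, ….
Applying it to shovel: s+8=a, h+9=q, o+10=y, v+11=g, e+12=q, l+13=y.

aqygqy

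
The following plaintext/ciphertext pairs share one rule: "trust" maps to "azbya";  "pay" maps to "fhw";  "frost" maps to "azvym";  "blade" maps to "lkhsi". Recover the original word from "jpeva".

Two steps: reverse the string, then apply a Caesar shift of +7.
Undoing it on jpeva: shift back: j−7=c, p−7=i, e−7=x, v−7=o, a−7=t → cixot; then reverse → toxic.

toxic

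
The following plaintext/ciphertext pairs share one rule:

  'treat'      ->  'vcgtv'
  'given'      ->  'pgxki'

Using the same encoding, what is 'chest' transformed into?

The output letters match the input read backwards, each shifted +2: treat reversed is taert. Two steps: reverse the string, then apply a Caesar shift of +2.
Applying it to chest: reverse → tsehc; then shift: t+2=v, s+2=u, e+2=g, h+2=j, c+2=e.

vugje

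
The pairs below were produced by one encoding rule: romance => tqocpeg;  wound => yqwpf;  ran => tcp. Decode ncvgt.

Each letter is shifted forward by 2 in the alphabet (a Caesar shift of +2).
Undoing it on ncvgt: n−2=l, c−2=a, v−2=t, g−2=e, t−2=r.

later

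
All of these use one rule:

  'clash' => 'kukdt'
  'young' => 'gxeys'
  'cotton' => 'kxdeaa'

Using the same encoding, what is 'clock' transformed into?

kuynw

In clash: c→k is +8, l→u is +9, a→k is +10, s→d is +11 — the shift increases by 1 each position. The shift increases by 1 at each position, starting from +8: 8, 9, 10, ….
For clock: c+8=k, l+9=u, o+10=y, c+11=n, k+12=w.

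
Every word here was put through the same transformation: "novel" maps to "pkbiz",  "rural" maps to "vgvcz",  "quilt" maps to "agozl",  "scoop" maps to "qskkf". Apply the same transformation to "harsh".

tcvqt

This is an affine cipher: with a=0,…,z=25, each position x becomes (21x+2) mod 26.
For harsh: h(7)→21·7+2≡19=t; a(0)→21·0+2≡2=c; r(17)→21·17+2≡21=v; s(18)→21·18+2≡16=q; h(7)→21·7+2≡19=t (all mod 26).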